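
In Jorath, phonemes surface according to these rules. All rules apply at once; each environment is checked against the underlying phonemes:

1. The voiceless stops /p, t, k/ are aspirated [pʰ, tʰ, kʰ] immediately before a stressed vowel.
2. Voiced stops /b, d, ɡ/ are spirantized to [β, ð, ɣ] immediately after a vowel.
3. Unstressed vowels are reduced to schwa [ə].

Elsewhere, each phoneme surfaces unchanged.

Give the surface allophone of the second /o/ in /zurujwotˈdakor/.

/o/ (between /k/ and /r/): in an unstressed syllable, so rule 3 applies → [ə].

[ə]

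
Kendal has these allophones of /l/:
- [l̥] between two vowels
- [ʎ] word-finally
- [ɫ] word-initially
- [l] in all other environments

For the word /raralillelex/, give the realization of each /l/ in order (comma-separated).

[l̥], [l], [l], [l̥]

Occurrence 1 (position 5): between two vowels → [l̥].
Occurrence 2 (position 7): no conditioning environment matches → elsewhere allophone [l].
Occurrence 3 (position 8): no conditioning environment matches → elsewhere allophone [l].
Occurrence 4 (position 10): between two vowels → [l̥].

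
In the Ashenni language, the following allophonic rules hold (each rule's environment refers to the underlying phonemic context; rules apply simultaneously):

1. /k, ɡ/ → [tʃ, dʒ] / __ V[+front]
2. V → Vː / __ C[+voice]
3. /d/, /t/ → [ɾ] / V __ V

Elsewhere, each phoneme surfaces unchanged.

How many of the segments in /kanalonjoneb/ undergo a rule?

5

Segments that undergo a rule: /a/ → [aː] (rule 2); /a/ → [aː] (rule 2); /o/ → [oː] (rule 2); /o/ → [oː] (rule 2); /e/ → [eː] (rule 2).
All other segments surface unchanged.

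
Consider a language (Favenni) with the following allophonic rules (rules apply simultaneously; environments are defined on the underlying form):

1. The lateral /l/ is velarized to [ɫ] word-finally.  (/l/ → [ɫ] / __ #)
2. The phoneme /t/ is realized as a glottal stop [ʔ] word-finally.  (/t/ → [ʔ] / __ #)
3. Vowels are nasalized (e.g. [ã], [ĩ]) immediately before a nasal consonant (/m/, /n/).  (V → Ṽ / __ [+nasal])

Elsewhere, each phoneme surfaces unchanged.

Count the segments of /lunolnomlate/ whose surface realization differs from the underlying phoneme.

Segments that undergo a rule: /u/ → [ũ] (rule 3); /o/ → [õ] (rule 3).
All other segments surface unchanged.

2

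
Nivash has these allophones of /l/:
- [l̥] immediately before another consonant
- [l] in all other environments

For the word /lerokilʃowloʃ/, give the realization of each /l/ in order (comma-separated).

Occurrence 1 (position 1): no conditioning environment matches → elsewhere allophone [l].
Occurrence 2 (position 7): immediately before another consonant → [l̥].
Occurrence 3 (position 11): no conditioning environment matches → elsewhere allophone [l].

[l], [l̥], [l]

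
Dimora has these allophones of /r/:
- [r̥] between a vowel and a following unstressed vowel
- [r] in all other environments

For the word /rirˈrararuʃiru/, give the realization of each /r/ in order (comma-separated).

Occurrence 1 (position 1): no conditioning environment matches → elsewhere allophone [r].
Occurrence 2 (position 3): no conditioning environment matches → elsewhere allophone [r].
Occurrence 3 (position 4): no conditioning environment matches → elsewhere allophone [r].
Occurrence 4 (position 6): between a vowel and a following unstressed vowel → [r̥].
Occurrence 5 (position 8): between a vowel and a following unstressed vowel → [r̥].
Occurrence 6 (position 12): between a vowel and a following unstressed vowel → [r̥].

[r], [r], [r], [r̥], [r̥], [r̥]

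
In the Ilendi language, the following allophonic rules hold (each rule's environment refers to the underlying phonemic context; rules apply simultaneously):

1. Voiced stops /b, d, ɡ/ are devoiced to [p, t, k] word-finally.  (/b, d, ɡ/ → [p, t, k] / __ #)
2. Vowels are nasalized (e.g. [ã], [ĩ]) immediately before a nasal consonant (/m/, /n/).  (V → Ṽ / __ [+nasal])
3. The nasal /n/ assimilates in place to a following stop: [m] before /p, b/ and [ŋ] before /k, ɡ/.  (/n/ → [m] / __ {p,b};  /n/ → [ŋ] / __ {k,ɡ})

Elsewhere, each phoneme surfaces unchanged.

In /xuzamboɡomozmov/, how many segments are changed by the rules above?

Segments that undergo a rule: /a/ → [ã] (rule 2); /o/ → [õ] (rule 2).
All other segments surface unchanged.

2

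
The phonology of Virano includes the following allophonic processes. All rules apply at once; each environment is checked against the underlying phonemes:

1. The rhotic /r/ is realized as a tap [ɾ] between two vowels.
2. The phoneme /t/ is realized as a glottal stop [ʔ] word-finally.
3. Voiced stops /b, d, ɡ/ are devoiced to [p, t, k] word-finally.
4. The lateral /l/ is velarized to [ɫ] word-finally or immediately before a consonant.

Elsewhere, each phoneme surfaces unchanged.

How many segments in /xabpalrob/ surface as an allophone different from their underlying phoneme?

Segments that undergo a rule: /l/ → [ɫ] (rule 4); /b/ → [p] (rule 3).
All other segments surface unchanged.

2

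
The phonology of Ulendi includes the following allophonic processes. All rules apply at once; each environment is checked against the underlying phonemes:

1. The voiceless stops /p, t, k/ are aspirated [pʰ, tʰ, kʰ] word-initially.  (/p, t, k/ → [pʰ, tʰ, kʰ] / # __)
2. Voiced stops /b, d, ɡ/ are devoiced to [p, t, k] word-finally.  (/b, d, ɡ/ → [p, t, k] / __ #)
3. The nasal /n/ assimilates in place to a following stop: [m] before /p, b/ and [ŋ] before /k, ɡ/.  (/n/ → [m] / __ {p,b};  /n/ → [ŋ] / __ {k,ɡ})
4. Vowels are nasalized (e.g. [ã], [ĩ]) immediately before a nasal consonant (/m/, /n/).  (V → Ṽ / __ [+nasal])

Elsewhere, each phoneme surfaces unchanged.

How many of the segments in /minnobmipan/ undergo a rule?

2

Segments that undergo a rule: /i/ → [ĩ] (rule 4); /a/ → [ã] (rule 4).
All other segments surface unchanged.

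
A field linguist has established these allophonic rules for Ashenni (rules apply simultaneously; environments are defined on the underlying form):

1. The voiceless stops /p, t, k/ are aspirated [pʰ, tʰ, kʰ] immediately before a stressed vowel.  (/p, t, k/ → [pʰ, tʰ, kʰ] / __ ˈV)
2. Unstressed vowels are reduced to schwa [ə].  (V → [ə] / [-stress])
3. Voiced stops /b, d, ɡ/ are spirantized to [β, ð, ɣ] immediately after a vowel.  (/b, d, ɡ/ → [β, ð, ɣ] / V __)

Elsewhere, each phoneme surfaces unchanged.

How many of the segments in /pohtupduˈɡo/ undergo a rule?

4

Segments that undergo a rule: /o/ → [ə] (rule 2); /u/ → [ə] (rule 2); /u/ → [ə] (rule 2); /ɡ/ → [ɣ] (rule 3).
All other segments surface unchanged.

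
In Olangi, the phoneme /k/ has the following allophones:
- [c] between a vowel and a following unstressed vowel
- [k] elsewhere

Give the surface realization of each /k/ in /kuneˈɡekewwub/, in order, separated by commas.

[k], [c]

Occurrence 1 (position 1): no conditioning environment matches → elsewhere allophone [k].
Occurrence 2 (position 7): between a vowel and a following unstressed vowel → [c].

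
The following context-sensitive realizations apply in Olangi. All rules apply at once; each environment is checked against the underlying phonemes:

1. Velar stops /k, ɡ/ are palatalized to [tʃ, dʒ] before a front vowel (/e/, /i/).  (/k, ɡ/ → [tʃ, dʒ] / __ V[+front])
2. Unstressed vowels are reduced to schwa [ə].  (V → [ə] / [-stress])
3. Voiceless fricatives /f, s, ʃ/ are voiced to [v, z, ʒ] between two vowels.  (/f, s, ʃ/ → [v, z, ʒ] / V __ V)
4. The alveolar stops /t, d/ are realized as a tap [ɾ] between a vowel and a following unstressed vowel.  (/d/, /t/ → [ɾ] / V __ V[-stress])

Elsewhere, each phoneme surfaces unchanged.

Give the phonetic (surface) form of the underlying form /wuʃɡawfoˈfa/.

/w/ (word-initial) is unaffected → [w].
/u/ (between /w/ and /ʃ/): in an unstressed syllable, so rule 2 applies → [ə].
/ʃ/ (between /u/ and /ɡ/) fails the environment for rule 3, so it stays [ʃ].
/ɡ/ (between /ʃ/ and /a/) is in the target of rule 1 but the environment (before a front vowel) is not met → [ɡ].
/a/ (between /ɡ/ and /w/): in an unstressed syllable, so rule 2 applies → [ə].
/w/ (between /a/ and /f/) is unaffected → [w].
/f/ — between /w/ and /o/; rule 3 does not apply here → [f].
/o/ (between /f/ and /f/): in an unstressed syllable, so rule 2 applies → [ə].
/f/ (between /o/ and /a/): between two vowels, so rule 3 applies → [v].
/a/ (word-final): rule 2 targets it, but not in an unstressed syllable → unchanged [a].

[wəʃɡəwfəˈva]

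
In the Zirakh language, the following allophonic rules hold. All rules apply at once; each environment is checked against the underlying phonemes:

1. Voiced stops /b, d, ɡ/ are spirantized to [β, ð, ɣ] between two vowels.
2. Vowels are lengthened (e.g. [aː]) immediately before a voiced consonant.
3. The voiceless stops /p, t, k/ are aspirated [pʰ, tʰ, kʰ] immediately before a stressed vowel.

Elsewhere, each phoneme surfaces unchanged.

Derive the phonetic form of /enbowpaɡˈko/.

/e/ (word-initial) occurs before a voiced consonant → [eː] by rule 2.
/n/ (between /e/ and /b/) is unaffected → [n].
/b/ (between /n/ and /o/): rule 1 targets it, but not between two vowels → unchanged [b].
/o/ — between /b/ and /w/, before a voiced consonant — surfaces as [oː] (rule 2).
/w/ — not in any rule's target class → [w].
/p/ (between /w/ and /a/) is in the target of rule 3 but the environment (immediately before a stressed vowel) is not met → [p].
/a/ meets the environment for rule 2 (before a voiced consonant) → [aː].
/ɡ/ (between /a/ and /k/) fails the environment for rule 1, so it stays [ɡ].
/k/ — between /ɡ/ and /o/, immediately before a stressed vowel — surfaces as [kʰ] (rule 3).
/o/ (word-final) fails the environment for rule 2, so it stays [o].

[eːnboːwpaːɡˈkʰo]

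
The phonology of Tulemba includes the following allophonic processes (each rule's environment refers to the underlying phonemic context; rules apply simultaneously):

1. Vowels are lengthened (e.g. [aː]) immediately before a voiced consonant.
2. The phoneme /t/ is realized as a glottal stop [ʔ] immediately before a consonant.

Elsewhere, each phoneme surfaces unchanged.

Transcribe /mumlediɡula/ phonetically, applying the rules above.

[muːmleːdiːɡuːla]

/u/ — between /m/ and /m/, before a voiced consonant — surfaces as [uː] (rule 1).
Rule 1 applies to /e/ (between /l/ and /d/: before a voiced consonant) → [eː].
/i/ — between /d/ and /ɡ/, before a voiced consonant — surfaces as [iː] (rule 1).
/u/ — between /ɡ/ and /l/, before a voiced consonant — surfaces as [uː] (rule 1).
/a/ (word-final): rule 1 targets it, but not before a voiced consonant → unchanged [a].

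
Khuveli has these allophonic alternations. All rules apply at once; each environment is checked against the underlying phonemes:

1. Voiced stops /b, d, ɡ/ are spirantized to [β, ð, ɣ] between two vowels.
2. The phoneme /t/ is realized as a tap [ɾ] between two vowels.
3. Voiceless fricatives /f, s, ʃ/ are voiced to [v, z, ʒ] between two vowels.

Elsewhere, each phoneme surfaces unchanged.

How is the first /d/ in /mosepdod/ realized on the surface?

[d]

/d/ (between /p/ and /o/): rule 1 targets it, but not between two vowels → unchanged [d].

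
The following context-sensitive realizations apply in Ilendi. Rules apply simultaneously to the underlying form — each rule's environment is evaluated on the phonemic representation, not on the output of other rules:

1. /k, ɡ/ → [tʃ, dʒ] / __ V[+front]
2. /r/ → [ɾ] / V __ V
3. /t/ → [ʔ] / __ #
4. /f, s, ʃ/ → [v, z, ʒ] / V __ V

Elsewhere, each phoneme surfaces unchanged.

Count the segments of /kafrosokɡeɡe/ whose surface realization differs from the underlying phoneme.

3

Segments that undergo a rule: /s/ → [z] (rule 4); /ɡ/ → [dʒ] (rule 1); /ɡ/ → [dʒ] (rule 1).
All other segments surface unchanged.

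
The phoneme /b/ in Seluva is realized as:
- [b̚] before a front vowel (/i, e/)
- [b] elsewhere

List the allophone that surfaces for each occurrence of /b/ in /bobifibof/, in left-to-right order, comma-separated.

Occurrence 1 (position 1): no conditioning environment matches → elsewhere allophone [b].
Occurrence 2 (position 3): before a front vowel (/i, e/) → [b̚].
Occurrence 3 (position 7): no conditioning environment matches → elsewhere allophone [b].

[b], [b̚], [b]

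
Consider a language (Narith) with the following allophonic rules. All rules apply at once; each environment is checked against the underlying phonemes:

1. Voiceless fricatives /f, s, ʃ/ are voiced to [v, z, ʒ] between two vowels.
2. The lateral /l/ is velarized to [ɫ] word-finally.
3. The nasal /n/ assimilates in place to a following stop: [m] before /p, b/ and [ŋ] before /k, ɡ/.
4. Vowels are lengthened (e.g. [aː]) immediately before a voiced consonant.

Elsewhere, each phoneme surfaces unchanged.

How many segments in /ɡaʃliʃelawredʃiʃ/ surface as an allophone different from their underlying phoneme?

Segments that undergo a rule: /ʃ/ → [ʒ] (rule 1); /e/ → [eː] (rule 4); /a/ → [aː] (rule 4); /e/ → [eː] (rule 4).
All other segments surface unchanged.

4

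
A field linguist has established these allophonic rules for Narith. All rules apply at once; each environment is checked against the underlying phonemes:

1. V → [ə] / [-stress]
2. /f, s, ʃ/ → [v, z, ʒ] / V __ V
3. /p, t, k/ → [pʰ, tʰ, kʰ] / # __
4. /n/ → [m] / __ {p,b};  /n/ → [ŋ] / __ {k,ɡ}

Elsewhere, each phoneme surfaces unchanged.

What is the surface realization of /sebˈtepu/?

/s/ (word-initial): rule 2 targets it, but not between two vowels → unchanged [s].
Rule 1 applies to /e/ (between /s/ and /b/: in an unstressed syllable) → [ə].
/b/ — not in any rule's target class → [b].
/t/ (between /b/ and /e/) fails the environment for rule 3, so it stays [t].
/e/ — between /t/ and /p/; rule 1 does not apply here → [e].
/p/ — between /e/ and /u/; rule 3 does not apply here → [p].
/u/ (word-final) occurs in an unstressed syllable → [ə] by rule 1.

[səbˈtepə]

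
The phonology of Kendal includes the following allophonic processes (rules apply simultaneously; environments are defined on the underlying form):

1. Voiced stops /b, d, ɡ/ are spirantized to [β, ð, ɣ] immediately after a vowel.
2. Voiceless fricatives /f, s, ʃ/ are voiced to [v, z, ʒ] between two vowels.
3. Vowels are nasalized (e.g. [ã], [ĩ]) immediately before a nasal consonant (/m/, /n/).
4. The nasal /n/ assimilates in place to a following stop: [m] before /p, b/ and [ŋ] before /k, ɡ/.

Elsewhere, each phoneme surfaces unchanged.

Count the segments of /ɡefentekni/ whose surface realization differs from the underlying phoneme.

2

Segments that undergo a rule: /f/ → [v] (rule 2); /e/ → [ẽ] (rule 3).
All other segments surface unchanged.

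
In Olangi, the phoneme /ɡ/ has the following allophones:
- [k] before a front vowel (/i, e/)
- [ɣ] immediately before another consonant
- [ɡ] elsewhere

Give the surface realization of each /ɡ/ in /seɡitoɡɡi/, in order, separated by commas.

Occurrence 1 (position 3): before a front vowel (/i, e/) → [k].
Occurrence 2 (position 7): immediately before another consonant → [ɣ].
Occurrence 3 (position 8): before a front vowel (/i, e/) → [k].

[k], [ɣ], [k]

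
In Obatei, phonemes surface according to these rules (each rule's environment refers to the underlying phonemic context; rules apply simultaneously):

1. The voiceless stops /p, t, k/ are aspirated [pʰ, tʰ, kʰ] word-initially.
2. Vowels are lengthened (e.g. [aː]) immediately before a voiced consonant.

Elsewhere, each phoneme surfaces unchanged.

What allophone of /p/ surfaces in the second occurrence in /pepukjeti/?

[p]

/p/ (between /e/ and /u/) is in the target of rule 1 but the environment (word-initially) is not met → [p].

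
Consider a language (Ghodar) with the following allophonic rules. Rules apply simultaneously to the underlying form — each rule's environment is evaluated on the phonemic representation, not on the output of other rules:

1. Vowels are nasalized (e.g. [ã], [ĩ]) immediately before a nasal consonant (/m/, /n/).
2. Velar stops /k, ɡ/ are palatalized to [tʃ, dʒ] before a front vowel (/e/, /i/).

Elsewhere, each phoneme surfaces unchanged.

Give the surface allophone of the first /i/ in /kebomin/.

/i/ — between /m/ and /n/, before a nasal consonant — surfaces as [ĩ] (rule 1).

[ĩ]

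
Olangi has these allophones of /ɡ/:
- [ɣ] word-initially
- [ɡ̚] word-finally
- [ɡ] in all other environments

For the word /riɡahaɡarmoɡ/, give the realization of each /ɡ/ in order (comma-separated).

Occurrence 1 (position 3): no conditioning environment matches → elsewhere allophone [ɡ].
Occurrence 2 (position 7): no conditioning environment matches → elsewhere allophone [ɡ].
Occurrence 3 (position 12): word-finally → [ɡ̚].

[ɡ], [ɡ], [ɡ̚]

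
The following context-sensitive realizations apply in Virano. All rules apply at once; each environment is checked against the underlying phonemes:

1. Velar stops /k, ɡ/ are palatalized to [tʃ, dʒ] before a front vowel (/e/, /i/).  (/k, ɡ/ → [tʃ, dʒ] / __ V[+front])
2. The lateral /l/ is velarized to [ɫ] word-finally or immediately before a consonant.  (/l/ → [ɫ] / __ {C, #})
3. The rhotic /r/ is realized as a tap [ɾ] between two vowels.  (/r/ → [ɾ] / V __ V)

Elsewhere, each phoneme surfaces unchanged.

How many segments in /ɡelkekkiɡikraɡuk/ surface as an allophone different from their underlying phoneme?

Segments that undergo a rule: /ɡ/ → [dʒ] (rule 1); /l/ → [ɫ] (rule 2); /k/ → [tʃ] (rule 1); /k/ → [tʃ] (rule 1); /ɡ/ → [dʒ] (rule 1).
All other segments surface unchanged.

5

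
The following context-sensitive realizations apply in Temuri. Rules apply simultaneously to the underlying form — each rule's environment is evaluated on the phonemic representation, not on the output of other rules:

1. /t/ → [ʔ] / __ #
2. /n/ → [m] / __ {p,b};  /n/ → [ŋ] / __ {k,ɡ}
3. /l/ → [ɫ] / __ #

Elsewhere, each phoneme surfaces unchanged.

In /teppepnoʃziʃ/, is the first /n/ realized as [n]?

/n/ (between /p/ and /o/): rule 2 targets it, but not before a labial or velar stop → unchanged [n].
The actual realization is [n], which matches [n].

Yes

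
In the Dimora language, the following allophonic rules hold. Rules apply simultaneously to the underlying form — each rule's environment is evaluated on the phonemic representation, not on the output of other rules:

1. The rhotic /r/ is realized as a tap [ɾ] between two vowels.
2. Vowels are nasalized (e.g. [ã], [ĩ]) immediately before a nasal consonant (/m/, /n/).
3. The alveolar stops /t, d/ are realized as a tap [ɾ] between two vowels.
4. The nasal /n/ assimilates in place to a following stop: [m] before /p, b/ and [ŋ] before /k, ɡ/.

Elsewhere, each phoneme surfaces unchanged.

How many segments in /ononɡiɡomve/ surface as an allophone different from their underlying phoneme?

4

Segments that undergo a rule: /o/ → [õ] (rule 2); /o/ → [õ] (rule 2); /n/ → [ŋ] (rule 4); /o/ → [õ] (rule 2).
All other segments surface unchanged.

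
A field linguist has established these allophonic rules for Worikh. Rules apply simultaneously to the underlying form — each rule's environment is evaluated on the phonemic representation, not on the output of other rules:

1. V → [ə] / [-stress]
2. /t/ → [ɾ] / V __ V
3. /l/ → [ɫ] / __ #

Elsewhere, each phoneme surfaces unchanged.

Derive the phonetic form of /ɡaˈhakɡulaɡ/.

/a/ meets the environment for rule 1 (in an unstressed syllable) → [ə].
/a/ (between /h/ and /k/) fails the environment for rule 1, so it stays [a].
/u/ (between /ɡ/ and /l/) occurs in an unstressed syllable → [ə] by rule 1.
/l/ (between /u/ and /a/): rule 3 targets it, but not word-finally → unchanged [l].
/a/ (between /l/ and /ɡ/) occurs in an unstressed syllable → [ə] by rule 1.

[ɡəˈhakɡələɡ]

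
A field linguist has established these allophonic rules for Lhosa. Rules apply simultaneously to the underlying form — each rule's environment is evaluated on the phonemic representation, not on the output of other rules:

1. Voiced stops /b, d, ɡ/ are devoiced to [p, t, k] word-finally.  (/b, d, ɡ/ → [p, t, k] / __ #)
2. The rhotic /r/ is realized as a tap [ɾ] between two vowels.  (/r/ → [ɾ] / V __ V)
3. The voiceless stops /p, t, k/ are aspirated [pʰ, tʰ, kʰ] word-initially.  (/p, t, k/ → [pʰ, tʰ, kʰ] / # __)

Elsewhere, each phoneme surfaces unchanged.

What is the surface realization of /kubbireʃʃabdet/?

/k/ (word-initial) occurs word-initially → [kʰ] by rule 3.
/u/ (between /k/ and /b/): no rule targets it → [u].
/b/ (between /u/ and /b/): rule 1 targets it, but not word-finally → unchanged [b].
/b/ (between /b/ and /i/) is in the target of rule 1 but the environment (word-finally) is not met → [b].
/i/ (between /b/ and /r/): no rule targets it → [i].
/r/ (between /i/ and /e/) occurs between two vowels → [ɾ] by rule 2.
/e/ (between /r/ and /ʃ/) is unaffected → [e].
/ʃ/ (between /e/ and /ʃ/): no rule targets it → [ʃ].
/ʃ/ — not in any rule's target class → [ʃ].
/a/ (between /ʃ/ and /b/): no rule targets it → [a].
/b/ (between /a/ and /d/) is in the target of rule 1 but the environment (word-finally) is not met → [b].
/d/ (between /b/ and /e/) fails the environment for rule 1, so it stays [d].
/e/ (between /d/ and /t/): no rule targets it → [e].
/t/ (word-final) fails the environment for rule 3, so it stays [t].

[kʰubbiɾeʃʃabdet]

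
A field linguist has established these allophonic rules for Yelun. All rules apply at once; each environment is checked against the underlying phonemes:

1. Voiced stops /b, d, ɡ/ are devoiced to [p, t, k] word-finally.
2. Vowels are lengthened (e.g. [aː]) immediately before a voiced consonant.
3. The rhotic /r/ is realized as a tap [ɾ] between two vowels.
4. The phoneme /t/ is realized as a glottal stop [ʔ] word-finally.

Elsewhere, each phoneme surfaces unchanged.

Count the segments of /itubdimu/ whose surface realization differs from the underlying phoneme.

Segments that undergo a rule: /u/ → [uː] (rule 2); /i/ → [iː] (rule 2).
All other segments surface unchanged.

2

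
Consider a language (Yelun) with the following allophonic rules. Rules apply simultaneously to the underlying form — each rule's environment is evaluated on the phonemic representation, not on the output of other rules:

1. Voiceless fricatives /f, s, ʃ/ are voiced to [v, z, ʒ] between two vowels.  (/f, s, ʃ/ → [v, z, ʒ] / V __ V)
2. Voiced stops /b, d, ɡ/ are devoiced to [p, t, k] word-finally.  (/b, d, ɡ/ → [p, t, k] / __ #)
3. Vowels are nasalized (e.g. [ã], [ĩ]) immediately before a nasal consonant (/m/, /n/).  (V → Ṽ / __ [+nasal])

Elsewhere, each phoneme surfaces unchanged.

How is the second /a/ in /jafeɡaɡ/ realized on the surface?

/a/ (between /ɡ/ and /ɡ/) is in the target of rule 3 but the environment (before a nasal consonant) is not met → [a].

[a]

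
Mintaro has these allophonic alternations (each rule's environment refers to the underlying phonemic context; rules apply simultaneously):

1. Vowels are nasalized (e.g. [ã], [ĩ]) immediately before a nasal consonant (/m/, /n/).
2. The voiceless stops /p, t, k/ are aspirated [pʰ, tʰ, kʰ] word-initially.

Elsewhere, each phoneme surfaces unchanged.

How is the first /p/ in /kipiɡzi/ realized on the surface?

[p]

/p/ (between /i/ and /i/) fails the environment for rule 2, so it stays [p].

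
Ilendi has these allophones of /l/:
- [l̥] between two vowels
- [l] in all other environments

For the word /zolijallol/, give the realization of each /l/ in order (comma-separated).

[l̥], [l], [l], [l]

Occurrence 1 (position 3): between two vowels → [l̥].
Occurrence 2 (position 7): no conditioning environment matches → elsewhere allophone [l].
Occurrence 3 (position 8): no conditioning environment matches → elsewhere allophone [l].
Occurrence 4 (position 10): no conditioning environment matches → elsewhere allophone [l].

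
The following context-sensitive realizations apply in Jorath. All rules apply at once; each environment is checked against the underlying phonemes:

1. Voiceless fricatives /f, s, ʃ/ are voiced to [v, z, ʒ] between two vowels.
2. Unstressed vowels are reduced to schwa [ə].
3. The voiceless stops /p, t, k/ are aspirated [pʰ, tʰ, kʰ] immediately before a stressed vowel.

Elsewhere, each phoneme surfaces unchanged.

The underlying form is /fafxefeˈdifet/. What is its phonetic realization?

/f/ (word-initial) fails the environment for rule 1, so it stays [f].
/a/ meets the environment for rule 2 (in an unstressed syllable) → [ə].
/f/ (between /a/ and /x/) is in the target of rule 1 but the environment (between two vowels) is not met → [f].
/e/ (between /x/ and /f/) occurs in an unstressed syllable → [ə] by rule 2.
Rule 1 applies to /f/ (between /e/ and /e/: between two vowels) → [v].
/e/ meets the environment for rule 2 (in an unstressed syllable) → [ə].
/i/ (between /d/ and /f/) fails the environment for rule 2, so it stays [i].
/f/ — between /i/ and /e/, between two vowels — surfaces as [v] (rule 1).
/e/ (between /f/ and /t/): in an unstressed syllable, so rule 2 applies → [ə].
/t/ — word-final; rule 3 does not apply here → [t].

[fəfxəvəˈdivət]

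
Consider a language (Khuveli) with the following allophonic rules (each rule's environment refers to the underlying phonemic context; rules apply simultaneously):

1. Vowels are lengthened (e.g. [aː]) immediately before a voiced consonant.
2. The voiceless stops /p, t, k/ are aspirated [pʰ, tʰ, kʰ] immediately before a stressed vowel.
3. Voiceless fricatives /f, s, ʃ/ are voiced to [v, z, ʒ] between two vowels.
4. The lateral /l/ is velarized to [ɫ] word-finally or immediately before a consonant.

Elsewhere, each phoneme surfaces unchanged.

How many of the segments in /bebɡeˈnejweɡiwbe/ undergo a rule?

5

Segments that undergo a rule: /e/ → [eː] (rule 1); /e/ → [eː] (rule 1); /e/ → [eː] (rule 1); /e/ → [eː] (rule 1); /i/ → [iː] (rule 1).
All other segments surface unchanged.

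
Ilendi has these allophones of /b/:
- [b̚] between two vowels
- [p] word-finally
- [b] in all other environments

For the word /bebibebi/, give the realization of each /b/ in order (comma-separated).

[b], [b̚], [b̚], [b̚]

Occurrence 1 (position 1): no conditioning environment matches → elsewhere allophone [b].
Occurrence 2 (position 3): between two vowels → [b̚].
Occurrence 3 (position 5): between two vowels → [b̚].
Occurrence 4 (position 7): between two vowels → [b̚].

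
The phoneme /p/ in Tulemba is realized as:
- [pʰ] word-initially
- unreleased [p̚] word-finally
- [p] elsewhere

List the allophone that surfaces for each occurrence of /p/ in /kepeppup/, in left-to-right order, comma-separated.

Occurrence 1 (position 3): no conditioning environment matches → elsewhere allophone [p].
Occurrence 2 (position 5): no conditioning environment matches → elsewhere allophone [p].
Occurrence 3 (position 6): no conditioning environment matches → elsewhere allophone [p].
Occurrence 4 (position 8): word-finally → [p̚].

[p], [p], [p], [p̚]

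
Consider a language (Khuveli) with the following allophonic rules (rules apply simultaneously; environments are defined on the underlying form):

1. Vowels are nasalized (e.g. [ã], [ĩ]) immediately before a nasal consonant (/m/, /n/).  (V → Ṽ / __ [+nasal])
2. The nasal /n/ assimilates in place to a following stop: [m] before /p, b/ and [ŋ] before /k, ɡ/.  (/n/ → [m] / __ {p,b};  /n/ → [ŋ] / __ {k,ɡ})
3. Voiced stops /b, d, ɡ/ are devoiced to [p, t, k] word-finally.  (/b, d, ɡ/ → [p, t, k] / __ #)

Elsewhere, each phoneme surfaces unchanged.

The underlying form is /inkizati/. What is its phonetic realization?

[ĩŋkizati]

Rule 1 applies to /i/ (word-initial: before a nasal consonant) → [ĩ].
/n/ meets the environment for rule 2 (before a labial or velar stop) → [ŋ].
/k/ (between /n/ and /i/) is unaffected → [k].
/i/ — between /k/ and /z/; rule 1 does not apply here → [i].
/z/ stays [z].
/a/ (between /z/ and /t/): rule 1 targets it, but not before a nasal consonant → unchanged [a].
/t/ (between /a/ and /i/) is unaffected → [t].
/i/ (word-final): rule 1 targets it, but not before a nasal consonant → unchanged [i].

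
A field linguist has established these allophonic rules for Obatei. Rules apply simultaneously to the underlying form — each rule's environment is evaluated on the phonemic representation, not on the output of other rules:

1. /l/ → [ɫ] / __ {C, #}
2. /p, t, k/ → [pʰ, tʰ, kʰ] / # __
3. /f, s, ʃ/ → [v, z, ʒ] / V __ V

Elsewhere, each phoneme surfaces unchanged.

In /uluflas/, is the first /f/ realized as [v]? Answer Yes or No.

No

/f/ (between /u/ and /l/) fails the environment for rule 3, so it stays [f].
The actual realization is [f], not [v].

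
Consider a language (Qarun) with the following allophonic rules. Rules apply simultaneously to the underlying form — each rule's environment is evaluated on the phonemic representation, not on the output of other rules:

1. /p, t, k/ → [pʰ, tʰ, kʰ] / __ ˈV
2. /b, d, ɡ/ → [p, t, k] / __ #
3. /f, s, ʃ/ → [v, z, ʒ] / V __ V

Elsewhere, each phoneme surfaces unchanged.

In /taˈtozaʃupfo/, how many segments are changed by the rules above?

2

Segments that undergo a rule: /t/ → [tʰ] (rule 1); /ʃ/ → [ʒ] (rule 3).
All other segments surface unchanged.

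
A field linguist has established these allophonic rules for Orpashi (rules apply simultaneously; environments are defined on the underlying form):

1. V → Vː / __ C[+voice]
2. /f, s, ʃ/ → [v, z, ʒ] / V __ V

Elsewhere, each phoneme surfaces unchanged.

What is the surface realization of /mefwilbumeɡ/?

[mefwiːlbuːmeːɡ]

/e/ (between /m/ and /f/): rule 1 targets it, but not before a voiced consonant → unchanged [e].
/f/ (between /e/ and /w/) fails the environment for rule 2, so it stays [f].
/i/ (between /w/ and /l/): before a voiced consonant, so rule 1 applies → [iː].
/u/ (between /b/ and /m/) occurs before a voiced consonant → [uː] by rule 1.
/e/ meets the environment for rule 1 (before a voiced consonant) → [eː].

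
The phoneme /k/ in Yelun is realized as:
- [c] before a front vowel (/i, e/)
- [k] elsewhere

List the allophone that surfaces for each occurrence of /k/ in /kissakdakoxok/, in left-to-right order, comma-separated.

[c], [k], [k], [k]

Occurrence 1 (position 1): before a front vowel → [c].
Occurrence 2 (position 6): no conditioning environment matches → elsewhere allophone [k].
Occurrence 3 (position 9): no conditioning environment matches → elsewhere allophone [k].
Occurrence 4 (position 13): no conditioning environment matches → elsewhere allophone [k].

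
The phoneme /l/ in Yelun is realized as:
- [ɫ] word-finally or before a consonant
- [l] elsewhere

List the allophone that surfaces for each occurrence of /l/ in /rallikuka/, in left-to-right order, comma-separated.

Occurrence 1 (position 3): word-finally or before a consonant → [ɫ].
Occurrence 2 (position 4): no conditioning environment matches → elsewhere allophone [l].

[ɫ], [l]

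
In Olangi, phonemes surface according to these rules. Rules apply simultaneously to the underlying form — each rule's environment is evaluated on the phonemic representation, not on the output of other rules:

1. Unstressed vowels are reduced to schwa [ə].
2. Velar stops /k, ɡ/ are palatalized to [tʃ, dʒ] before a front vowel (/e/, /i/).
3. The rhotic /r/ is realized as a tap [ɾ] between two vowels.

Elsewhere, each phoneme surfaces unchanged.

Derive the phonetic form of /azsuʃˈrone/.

/a/ meets the environment for rule 1 (in an unstressed syllable) → [ə].
/z/ — not in any rule's target class → [z].
/s/ stays [s].
/u/ (between /s/ and /ʃ/): in an unstressed syllable, so rule 1 applies → [ə].
/ʃ/ (between /u/ and /r/) is unaffected → [ʃ].
/r/ (between /ʃ/ and /o/) fails the environment for rule 3, so it stays [r].
/o/ (between /r/ and /n/) fails the environment for rule 1, so it stays [o].
/n/ stays [n].
/e/ (word-final) occurs in an unstressed syllable → [ə] by rule 1.

[əzsəʃˈronə]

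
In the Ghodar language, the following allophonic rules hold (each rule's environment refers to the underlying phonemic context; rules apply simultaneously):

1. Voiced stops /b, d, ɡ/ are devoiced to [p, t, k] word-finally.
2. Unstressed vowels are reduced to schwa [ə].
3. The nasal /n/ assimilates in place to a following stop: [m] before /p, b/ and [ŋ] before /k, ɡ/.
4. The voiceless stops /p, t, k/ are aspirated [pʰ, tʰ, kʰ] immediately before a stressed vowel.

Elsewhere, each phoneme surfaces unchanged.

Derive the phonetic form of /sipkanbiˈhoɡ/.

/s/ — not in any rule's target class → [s].
Rule 2 applies to /i/ (between /s/ and /p/: in an unstressed syllable) → [ə].
/p/ (between /i/ and /k/) fails the environment for rule 4, so it stays [p].
/k/ (between /p/ and /a/) fails the environment for rule 4, so it stays [k].
/a/ meets the environment for rule 2 (in an unstressed syllable) → [ə].
/n/ — between /a/ and /b/, before a labial or velar stop — surfaces as [m] (rule 3).
/b/ (between /n/ and /i/) fails the environment for rule 1, so it stays [b].
/i/ (between /b/ and /h/) occurs in an unstressed syllable → [ə] by rule 2.
/h/ stays [h].
/o/ (between /h/ and /ɡ/) fails the environment for rule 2, so it stays [o].
Rule 1 applies to /ɡ/ (word-final: word-finally) → [k].

[səpkəmbəˈhok]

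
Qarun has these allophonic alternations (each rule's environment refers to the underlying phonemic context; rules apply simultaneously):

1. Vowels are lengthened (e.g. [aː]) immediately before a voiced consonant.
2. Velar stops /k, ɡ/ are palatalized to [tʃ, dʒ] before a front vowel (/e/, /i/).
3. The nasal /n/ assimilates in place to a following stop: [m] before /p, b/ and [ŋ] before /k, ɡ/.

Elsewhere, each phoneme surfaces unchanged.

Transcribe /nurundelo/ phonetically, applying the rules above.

/n/ (word-initial) is in the target of rule 3 but the environment (before a labial or velar stop) is not met → [n].
/u/ (between /n/ and /r/): before a voiced consonant, so rule 1 applies → [uː].
/r/ (between /u/ and /u/) is unaffected → [r].
/u/ (between /r/ and /n/) occurs before a voiced consonant → [uː] by rule 1.
/n/ (between /u/ and /d/): rule 3 targets it, but not before a labial or velar stop → unchanged [n].
/d/ stays [d].
/e/ (between /d/ and /l/): before a voiced consonant, so rule 1 applies → [eː].
/l/ (between /e/ and /o/): no rule targets it → [l].
/o/ (word-final) is in the target of rule 1 but the environment (before a voiced consonant) is not met → [o].

[nuːruːndeːlo]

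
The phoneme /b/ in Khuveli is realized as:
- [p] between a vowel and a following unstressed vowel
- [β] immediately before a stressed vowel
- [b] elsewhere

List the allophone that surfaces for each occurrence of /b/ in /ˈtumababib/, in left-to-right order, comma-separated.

[p], [p], [b]

Occurrence 1 (position 5): between a vowel and a following unstressed vowel → [p].
Occurrence 2 (position 7): between a vowel and a following unstressed vowel → [p].
Occurrence 3 (position 9): no conditioning environment matches → elsewhere allophone [b].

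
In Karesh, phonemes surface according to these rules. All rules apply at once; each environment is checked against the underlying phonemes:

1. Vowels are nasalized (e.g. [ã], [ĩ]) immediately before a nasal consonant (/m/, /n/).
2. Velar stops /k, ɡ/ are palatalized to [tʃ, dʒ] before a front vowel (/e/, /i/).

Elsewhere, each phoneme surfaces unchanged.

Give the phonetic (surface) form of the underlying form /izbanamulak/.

[izbãnãmulak]

/i/ (word-initial) is in the target of rule 1 but the environment (before a nasal consonant) is not met → [i].
/z/ (between /i/ and /b/): no rule targets it → [z].
/b/ (between /z/ and /a/) is unaffected → [b].
/a/ (between /b/ and /n/) occurs before a nasal consonant → [ã] by rule 1.
/n/ stays [n].
/a/ (between /n/ and /m/) occurs before a nasal consonant → [ã] by rule 1.
/m/ (between /a/ and /u/) is unaffected → [m].
/u/ (between /m/ and /l/) fails the environment for rule 1, so it stays [u].
/l/ — not in any rule's target class → [l].
/a/ (between /l/ and /k/) is in the target of rule 1 but the environment (before a nasal consonant) is not met → [a].
/k/ (word-final) is in the target of rule 2 but the environment (before a front vowel) is not met → [k].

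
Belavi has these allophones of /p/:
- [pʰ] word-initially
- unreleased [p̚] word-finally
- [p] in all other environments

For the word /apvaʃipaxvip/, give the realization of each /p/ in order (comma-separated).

[p], [p], [p̚]

Occurrence 1 (position 2): no conditioning environment matches → elsewhere allophone [p].
Occurrence 2 (position 7): no conditioning environment matches → elsewhere allophone [p].
Occurrence 3 (position 12): word-finally → [p̚].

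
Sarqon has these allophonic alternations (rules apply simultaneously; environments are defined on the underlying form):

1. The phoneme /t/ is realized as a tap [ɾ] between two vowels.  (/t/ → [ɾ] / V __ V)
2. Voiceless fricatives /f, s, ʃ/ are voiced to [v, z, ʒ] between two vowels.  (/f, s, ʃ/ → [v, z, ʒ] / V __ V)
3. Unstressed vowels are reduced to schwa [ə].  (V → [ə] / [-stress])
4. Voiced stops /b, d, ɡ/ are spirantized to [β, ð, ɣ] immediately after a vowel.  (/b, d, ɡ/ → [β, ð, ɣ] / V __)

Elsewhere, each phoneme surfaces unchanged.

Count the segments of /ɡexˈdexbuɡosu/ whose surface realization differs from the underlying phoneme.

Segments that undergo a rule: /e/ → [ə] (rule 3); /u/ → [ə] (rule 3); /ɡ/ → [ɣ] (rule 4); /o/ → [ə] (rule 3); /s/ → [z] (rule 2); /u/ → [ə] (rule 3).
All other segments surface unchanged.

6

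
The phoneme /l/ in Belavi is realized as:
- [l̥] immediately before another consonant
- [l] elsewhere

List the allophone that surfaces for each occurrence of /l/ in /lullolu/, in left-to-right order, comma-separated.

[l], [l̥], [l], [l]

Occurrence 1 (position 1): no conditioning environment matches → elsewhere allophone [l].
Occurrence 2 (position 3): immediately before another consonant → [l̥].
Occurrence 3 (position 4): no conditioning environment matches → elsewhere allophone [l].
Occurrence 4 (position 6): no conditioning environment matches → elsewhere allophone [l].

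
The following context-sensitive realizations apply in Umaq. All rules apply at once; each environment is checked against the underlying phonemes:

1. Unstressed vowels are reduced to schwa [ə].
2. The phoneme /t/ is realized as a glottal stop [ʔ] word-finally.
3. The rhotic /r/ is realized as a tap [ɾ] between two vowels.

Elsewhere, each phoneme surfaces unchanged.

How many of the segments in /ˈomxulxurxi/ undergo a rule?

3

Segments that undergo a rule: /u/ → [ə] (rule 1); /u/ → [ə] (rule 1); /i/ → [ə] (rule 1).
All other segments surface unchanged.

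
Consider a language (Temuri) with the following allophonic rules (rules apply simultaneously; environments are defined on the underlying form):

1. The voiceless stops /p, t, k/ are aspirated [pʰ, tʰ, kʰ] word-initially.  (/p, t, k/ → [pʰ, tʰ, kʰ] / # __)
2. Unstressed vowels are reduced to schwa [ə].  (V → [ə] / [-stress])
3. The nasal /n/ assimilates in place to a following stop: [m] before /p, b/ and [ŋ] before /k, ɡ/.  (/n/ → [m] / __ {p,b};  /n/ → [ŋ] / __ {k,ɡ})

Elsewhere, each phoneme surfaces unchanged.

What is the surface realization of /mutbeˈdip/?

/m/ (word-initial) is unaffected → [m].
/u/ meets the environment for rule 2 (in an unstressed syllable) → [ə].
/t/ — between /u/ and /b/; rule 1 does not apply here → [t].
/b/ (between /t/ and /e/): no rule targets it → [b].
/e/ meets the environment for rule 2 (in an unstressed syllable) → [ə].
/d/ — not in any rule's target class → [d].
/i/ (between /d/ and /p/) is in the target of rule 2 but the environment (in an unstressed syllable) is not met → [i].
/p/ — word-final; rule 1 does not apply here → [p].

[mətbəˈdip]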